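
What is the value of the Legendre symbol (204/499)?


p = 499 is prime, so compute (204/499) with the reciprocity algorithm (Jacobi-symbol steps: pull out 2s via (2/n), flip via reciprocity, reduce):
  pull out 2: (2/499) = -1  (since 499 mod 8 = 3)
  pull out 2: (2/499) = -1  (since 499 mod 8 = 3)
  reciprocity: (51/499) -> -(499/51)
  reduce: (40/51)
  pull out 2: (2/51) = -1  (since 51 mod 8 = 3)
  pull out 2: (2/51) = -1  (since 51 mod 8 = 3)
  pull out 2: (2/51) = -1  (since 51 mod 8 = 3)
  reciprocity: (5/51) -> +(51/5)
  reduce: (1/5)
  (1/5) = 1
Product of signs = 1
(204/499) = 1

1


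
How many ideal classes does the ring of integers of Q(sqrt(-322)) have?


K = Q(sqrt(-322)). d mod 4 = 2, so D = disc(K) = 4d = -1288
h(K) equals the number of primitive reduced positive-definite forms (a, b, c) = a*x^2 + b*x*y + c*y^2 with b^2 - 4ac = D,
where reduced means |b| <= a <= c, with b >= 0 whenever |b| = a or a = c, and primitive means gcd(a, b, c) = 1.
Reduced forces 3a^2 <= |D| = 1288, so 1 <= a <= 20; b must have the parity of D, and c = (b^2 - D)/(4a) must be an integer >= a.
Enumerate a = 1..20, b in [-a, a]:
  a=1: (1, 0, 322)  [1]
  a=2: (2, 0, 161)  [1]
  a=3..6: none
  a=7: (7, 0, 46)  [1]
  a=8..12: none
  a=13: (13, -8, 26), (13, 8, 26)  [2]
  a=14: (14, 0, 23)  [1]
  a=15..16: none
  a=17: (17, -2, 19), (17, 2, 19)  [2]
  a=18..20: none
Total reduced forms: 1 + 1 + 1 + 2 + 1 + 2 = 8
h = 8

8


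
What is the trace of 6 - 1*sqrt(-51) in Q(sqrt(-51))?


Tr(a + b*sqrt(d)) = (a + b*sqrt(d)) + (a - b*sqrt(d)) = 2a
= 2 * (6)
= 12

12


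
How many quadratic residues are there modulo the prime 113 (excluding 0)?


For prime p, the number of non-zero quadratic residues is (p-1)/2.
= (113-1)/2
= 56

56


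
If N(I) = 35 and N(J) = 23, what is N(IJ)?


N(IJ) = N(I) * N(J)
= 35 * 23
= 805

805


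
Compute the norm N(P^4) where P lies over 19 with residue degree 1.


N(P^a) = p^(a*f)
= 19^(4*1)
= 19^4
= 130321

130321


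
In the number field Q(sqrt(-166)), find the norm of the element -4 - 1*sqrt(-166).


N(a + b*sqrt(d)) = a^2 - d*b^2
= (-4)^2 - (-166)*(-1)^2
= 16 + 166
= 182

182


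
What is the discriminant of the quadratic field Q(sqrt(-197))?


For K = Q(sqrt(d)) with d squarefree: disc(K) = d if d = 1 mod 4, and disc(K) = 4d if d = 2 or 3 mod 4.
Here d = -197, and d mod 4 = 3.
d = 3 mod 4, not 1 (O_K = Z[sqrt(d)]), so disc(K) = 4d = 4 * (-197) = -788

-788


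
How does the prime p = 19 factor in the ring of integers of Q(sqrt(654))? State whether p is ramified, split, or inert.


K = Q(sqrt(654)). Since d mod 4 = 2, disc(K) = 2616.
Check p | disc: 2616 mod 19 = 13.
p does not divide disc. Compute Legendre symbol (d/p):
8^((19-1)/2) mod 19 = -1
(d/p) = -1, so p is inert: (p) stays prime with e=1, f=2, g=1.
Therefore p is inert.

inert


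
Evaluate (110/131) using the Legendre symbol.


p = 131 is prime, so compute (110/131) with the reciprocity algorithm (Jacobi-symbol steps: pull out 2s via (2/n), flip via reciprocity, reduce):
  pull out 2: (2/131) = -1  (since 131 mod 8 = 3)
  reciprocity: (55/131) -> -(131/55)
  reduce: (21/55)
  reciprocity: (21/55) -> +(55/21)
  reduce: (13/21)
  reciprocity: (13/21) -> +(21/13)
  reduce: (8/13)
  pull out 2: (2/13) = -1  (since 13 mod 8 = 5)
  pull out 2: (2/13) = -1  (since 13 mod 8 = 5)
  pull out 2: (2/13) = -1  (since 13 mod 8 = 5)
  (1/13) = 1
Product of signs = -1
(110/131) = -1

-1


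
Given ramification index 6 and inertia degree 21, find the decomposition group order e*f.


|D_P| = e * f
= 6 * 21
= 126

126


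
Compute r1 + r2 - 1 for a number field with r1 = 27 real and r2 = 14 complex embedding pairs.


By Dirichlet's unit theorem:
rank = r1 + r2 - 1
= 27 + 14 - 1
= 40

40


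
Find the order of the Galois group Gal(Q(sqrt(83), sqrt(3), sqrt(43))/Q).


The 3 square roots of distinct primes are multiplicatively independent over Q,
so [K:Q] = 2^3 and Gal(K/Q) is isomorphic to (Z/2Z)^3.
|Gal| = 2^3 = 8

8


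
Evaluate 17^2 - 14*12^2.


x^2 - d*y^2
= 17^2 - 14*12^2
= 289 - 2016
= -1727

-1727


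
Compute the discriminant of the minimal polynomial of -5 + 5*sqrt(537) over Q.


The element -5 + 5*sqrt(537) has minimal polynomial:
x^2 + 10*x - 13400
Discriminant = (10)^2 - 4*(-13400)
= 100 + 53600
= 53700

53700


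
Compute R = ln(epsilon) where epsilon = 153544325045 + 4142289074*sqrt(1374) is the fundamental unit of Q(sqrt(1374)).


epsilon = 153544325045 + 4142289074*sqrt(1374)
= 3.0709e+11
R = ln(3.0709e+11)
= 26.4504

26.4504


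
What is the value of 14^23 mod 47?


p = 47 is prime and the exponent is (p-1)/2 = 23, so by Euler's criterion 14^23 = (14/47) = +1 or -1 mod 47.
Compute by square-and-multiply:
  23 = 16 + 4 + 2 + 1 (binary 10111)
  Repeated squaring mod 47: 14^1 = 14, 14^2 = 8, 14^4 = 17, 14^8 = 7, 14^16 = 2
  14^23 = 14^16 * 14^4 * 14^2 * 14^1 = 2 * 17 * 8 * 14 mod 47
    2 * 17 = 34 = 34 mod 47
    34 * 8 = 272 = 37 mod 47
    37 * 14 = 518 = 1 mod 47
  14^23 = 1 mod 47
Result 1: 14 is a quadratic residue mod 47.
14^23 mod 47 = 1

1


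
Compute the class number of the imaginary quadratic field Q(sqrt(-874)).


K = Q(sqrt(-874)). d mod 4 = 2, so D = disc(K) = 4d = -3496
h(K) equals the number of primitive reduced positive-definite forms (a, b, c) = a*x^2 + b*x*y + c*y^2 with b^2 - 4ac = D,
where reduced means |b| <= a <= c, with b >= 0 whenever |b| = a or a = c, and primitive means gcd(a, b, c) = 1.
Reduced forces 3a^2 <= |D| = 3496, so 1 <= a <= 34; b must have the parity of D, and c = (b^2 - D)/(4a) must be an integer >= a.
Enumerate a = 1..34, b in [-a, a]:
  a=1: (1, 0, 874)  [1]
  a=2: (2, 0, 437)  [1]
  a=3..4: none
  a=5: (5, -2, 175), (5, 2, 175)  [2]
  a=6: none
  a=7: (7, -2, 125), (7, 2, 125)  [2]
  a=8..9: none
  a=10: (10, -8, 89), (10, 8, 89)  [2]
  a=11..12: none
  a=13: (13, -12, 70), (13, 12, 70)  [2]
  a=14: (14, -12, 65), (14, 12, 65)  [2]
  a=15..18: none
  a=19: (19, 0, 46)  [1]
  a=20..22: none
  a=23: (23, 0, 38)  [1]
  a=24: none
  a=25: (25, -2, 35), (25, 2, 35)  [2]
  a=26: (26, -12, 35), (26, 12, 35)  [2]
  a=27..28: none
  a=29: (29, -10, 31), (29, 10, 31)  [2]
  a=30..34: none
Total reduced forms: 1 + 1 + 2 + 2 + 2 + 2 + 2 + 1 + 1 + 2 + 2 + 2 = 20
h = 20

20


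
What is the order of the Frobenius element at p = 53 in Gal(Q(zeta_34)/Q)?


The Frobenius at p in Gal(Q(zeta_n)/Q) = (Z/nZ)* is the class of p, so its order is ord_34(53), the smallest k >= 1 with 53^k = 1 mod 34.
n = 34 = 2 * 17, phi(34) = 16; the order divides phi(n).
Divisors of 16: 1, 2, 4, 8, 16
Repeated squaring mod 34: 53^1 = 19, 53^2 = 21, 53^4 = 33, 53^8 = 1, 53^16 = 1
Test divisors in increasing order:
  k=1: 53^1 = 19 mod 34
  k=2: 53^2 = 21 mod 34
  k=4: 53^4 = 33 mod 34
  k=8: 53^8 = 1 mod 34  <- first divisor giving 1
Order = 8

8


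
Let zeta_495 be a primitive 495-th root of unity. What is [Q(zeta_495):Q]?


The degree equals Euler's totient phi(495).
495 = 3^2 * 5 * 11
phi(495) = 240

240


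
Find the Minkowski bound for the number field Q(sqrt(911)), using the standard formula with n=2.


d = 911, d mod 4 = 3, so disc(K) = 4d = 3644; |disc(K)| = 3644
Real quadratic field, so n = 2, s = r2 = 0, r1 = 2
M = (n!/n^n) * (4/pi)^s * sqrt(|disc(K)|) = (2!/2^2) * (4/pi)^0 * sqrt(3644)
= 0.5 * 1.000000 * 60.365553
= 30.1828

30.1828


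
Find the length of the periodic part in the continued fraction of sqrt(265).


Run the CF algorithm for sqrt(265).
a_0 = floor(sqrt(265)) = 16; set m_0=0, q_0=1.
Recurrence: m' = q*a - m,  q' = (d - m'^2)/q,  a' = floor((a_0 + m')/q').
  step 1: m=16, q=9, a=3
  step 2: m=11, q=16, a=1
  step 3: m=5, q=15, a=1
  step 4: m=10, q=11, a=2
  step 5: m=12, q=11, a=2
  step 6: m=10, q=15, a=1
  step 7: m=5, q=16, a=1
  step 8: m=11, q=9, a=3
  step 9: m=16, q=1, a=32
a_9 = 2*a_0 = 32, so the period closes here.
sqrt(265) = [16; 3, 1, 1, 2, 2, 1, 1, 3, 32]
Period length = 9

9


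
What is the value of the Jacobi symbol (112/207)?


Compute (112/207) via quadratic reciprocity:
  pull out 2: (2/207) = +1  (since 207 mod 8 = 7)
  pull out 2: (2/207) = +1  (since 207 mod 8 = 7)
  pull out 2: (2/207) = +1  (since 207 mod 8 = 7)
  pull out 2: (2/207) = +1  (since 207 mod 8 = 7)
  reciprocity: (7/207) -> -(207/7)
  reduce: (4/7)
  pull out 2: (2/7) = +1  (since 7 mod 8 = 7)
  pull out 2: (2/7) = +1  (since 7 mod 8 = 7)
  (1/7) = 1
Product of signs = -1

-1


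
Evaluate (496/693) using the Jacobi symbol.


Compute (496/693) via quadratic reciprocity:
  pull out 2: (2/693) = -1  (since 693 mod 8 = 5)
  pull out 2: (2/693) = -1  (since 693 mod 8 = 5)
  pull out 2: (2/693) = -1  (since 693 mod 8 = 5)
  pull out 2: (2/693) = -1  (since 693 mod 8 = 5)
  reciprocity: (31/693) -> +(693/31)
  reduce: (11/31)
  reciprocity: (11/31) -> -(31/11)
  reduce: (9/11)
  reciprocity: (9/11) -> +(11/9)
  reduce: (2/9)
  pull out 2: (2/9) = +1  (since 9 mod 8 = 1)
  (1/9) = 1
Product of signs = -1

-1


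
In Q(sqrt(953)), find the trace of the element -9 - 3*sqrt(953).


Tr(a + b*sqrt(d)) = (a + b*sqrt(d)) + (a - b*sqrt(d)) = 2a
= 2 * (-9)
= -18

-18


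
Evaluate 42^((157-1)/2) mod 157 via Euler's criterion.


p = 157 is prime and the exponent is (p-1)/2 = 78, so by Euler's criterion 42^78 = (42/157) = +1 or -1 mod 157.
Compute by square-and-multiply:
  78 = 64 + 8 + 4 + 2 (binary 1001110)
  Repeated squaring mod 157: 42^1 = 42, 42^2 = 37, 42^4 = 113, 42^8 = 52, 42^16 = 35, 42^32 = 126, 42^64 = 19
  42^78 = 42^64 * 42^8 * 42^4 * 42^2 = 19 * 52 * 113 * 37 mod 157
    19 * 52 = 988 = 46 mod 157
    46 * 113 = 5198 = 17 mod 157
    17 * 37 = 629 = 1 mod 157
  42^78 = 1 mod 157
Result 1: 42 is a quadratic residue mod 157.
42^78 mod 157 = 1

1


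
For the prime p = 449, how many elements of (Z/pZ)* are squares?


For prime p, the number of non-zero quadratic residues is (p-1)/2.
= (449-1)/2
= 224

224


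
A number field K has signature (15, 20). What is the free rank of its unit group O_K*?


By Dirichlet's unit theorem:
rank = r1 + r2 - 1
= 15 + 20 - 1
= 34

34


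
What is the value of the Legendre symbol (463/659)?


p = 659 is prime, so compute (463/659) with the reciprocity algorithm (Jacobi-symbol steps: pull out 2s via (2/n), flip via reciprocity, reduce):
  reciprocity: (463/659) -> -(659/463)
  reduce: (196/463)
  pull out 2: (2/463) = +1  (since 463 mod 8 = 7)
  pull out 2: (2/463) = +1  (since 463 mod 8 = 7)
  reciprocity: (49/463) -> +(463/49)
  reduce: (22/49)
  pull out 2: (2/49) = +1  (since 49 mod 8 = 1)
  reciprocity: (11/49) -> +(49/11)
  reduce: (5/11)
  reciprocity: (5/11) -> +(11/5)
  reduce: (1/5)
  (1/5) = 1
Product of signs = -1
(463/659) = -1

-1


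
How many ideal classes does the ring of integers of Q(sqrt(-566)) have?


K = Q(sqrt(-566)). d mod 4 = 2, so D = disc(K) = 4d = -2264
h(K) equals the number of primitive reduced positive-definite forms (a, b, c) = a*x^2 + b*x*y + c*y^2 with b^2 - 4ac = D,
where reduced means |b| <= a <= c, with b >= 0 whenever |b| = a or a = c, and primitive means gcd(a, b, c) = 1.
Reduced forces 3a^2 <= |D| = 2264, so 1 <= a <= 27; b must have the parity of D, and c = (b^2 - D)/(4a) must be an integer >= a.
Enumerate a = 1..27, b in [-a, a]:
  a=1: (1, 0, 566)  [1]
  a=2: (2, 0, 283)  [1]
  a=3: (3, -2, 189), (3, 2, 189)  [2]
  a=4: none
  a=5: (5, -4, 114), (5, 4, 114)  [2]
  a=6: (6, -4, 95), (6, 4, 95)  [2]
  a=7: (7, -2, 81), (7, 2, 81)  [2]
  a=8: none
  a=9: (9, -2, 63), (9, 2, 63)  [2]
  a=10: (10, -4, 57), (10, 4, 57)  [2]
  a=11..13: none
  a=14: (14, -12, 43), (14, 12, 43)  [2]
  a=15: (15, -14, 41), (15, -4, 38), (15, 4, 38), (15, 14, 41)  [4]
  a=16..17: none
  a=18: (18, -16, 35), (18, 16, 35)  [2]
  a=19: (19, -4, 30), (19, 4, 30)  [2]
  a=20: none
  a=21: (21, -16, 30), (21, -2, 27), (21, 2, 27), (21, 16, 30)  [4]
  a=22: none
  a=23: (23, -6, 25), (23, 6, 25)  [2]
  a=24..27: none
Total reduced forms: 1 + 1 + 2 + 2 + 2 + 2 + 2 + 2 + 2 + 4 + 2 + 2 + 4 + 2 = 30
h = 30

30


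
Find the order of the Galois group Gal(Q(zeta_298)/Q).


|Gal(Q(zeta_298)/Q)| = phi(298)
= 148

148


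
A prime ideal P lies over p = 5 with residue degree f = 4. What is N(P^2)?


N(P^a) = p^(a*f)
= 5^(2*4)
= 5^8
= 390625

390625


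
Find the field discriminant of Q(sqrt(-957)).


For K = Q(sqrt(d)) with d squarefree: disc(K) = d if d = 1 mod 4, and disc(K) = 4d if d = 2 or 3 mod 4.
Here d = -957, and d mod 4 = 3.
d = 3 mod 4, not 1 (O_K = Z[sqrt(d)]), so disc(K) = 4d = 4 * (-957) = -3828

-3828


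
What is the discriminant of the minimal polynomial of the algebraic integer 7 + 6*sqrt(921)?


The element 7 + 6*sqrt(921) has minimal polynomial:
x^2 - 14*x - 33107
Discriminant = (-14)^2 - 4*(-33107)
= 196 + 132428
= 132624

132624


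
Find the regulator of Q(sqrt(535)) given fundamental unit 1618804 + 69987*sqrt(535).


epsilon = 1618804 + 69987*sqrt(535)
= 3.2376e+06
R = ln(3.2376e+06)
= 14.9903

14.9903


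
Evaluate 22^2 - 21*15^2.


x^2 - d*y^2
= 22^2 - 21*15^2
= 484 - 4725
= -4241

-4241


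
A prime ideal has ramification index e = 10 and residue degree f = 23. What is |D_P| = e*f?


|D_P| = e * f
= 10 * 23
= 230

230


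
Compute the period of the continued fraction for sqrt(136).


Run the CF algorithm for sqrt(136).
a_0 = floor(sqrt(136)) = 11; set m_0=0, q_0=1.
Recurrence: m' = q*a - m,  q' = (d - m'^2)/q,  a' = floor((a_0 + m')/q').
  step 1: m=11, q=15, a=1
  step 2: m=4, q=8, a=1
  step 3: m=4, q=15, a=1
  step 4: m=11, q=1, a=22
a_4 = 2*a_0 = 22, so the period closes here.
sqrt(136) = [11; 1, 1, 1, 22]
Period length = 4

4


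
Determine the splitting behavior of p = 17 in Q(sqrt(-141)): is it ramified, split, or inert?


K = Q(sqrt(-141)). Since d mod 4 = 3, disc(K) = -564.
Check p | disc: -564 mod 17 = 14.
p does not divide disc. Compute Legendre symbol (d/p):
12^((17-1)/2) mod 17 = -1
(d/p) = -1, so p is inert: (p) stays prime with e=1, f=2, g=1.
Therefore p is inert.

inert


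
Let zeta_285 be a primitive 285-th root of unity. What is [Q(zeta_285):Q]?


The degree equals Euler's totient phi(285).
285 = 3 * 5 * 19
phi(285) = 144

144


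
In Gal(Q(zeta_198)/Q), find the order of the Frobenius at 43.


The Frobenius at p in Gal(Q(zeta_n)/Q) = (Z/nZ)* is the class of p, so its order is ord_198(43), the smallest k >= 1 with 43^k = 1 mod 198.
n = 198 = 2 * 3^2 * 11, phi(198) = 60; the order divides phi(n).
Divisors of 60: 1, 2, 3, 4, 5, 6, 10, 12, 15, 20, 30, 60
Repeated squaring mod 198: 43^1 = 43, 43^2 = 67, 43^4 = 133, 43^8 = 67, 43^16 = 133, 43^32 = 67
Test divisors in increasing order:
  k=1: 43^1 = 43 mod 198
  k=2: 43^2 = 67 mod 198
  k=3: 43^3 = 67 * 43 = 109 mod 198
  k=4: 43^4 = 133 mod 198
  k=5: 43^5 = 133 * 43 = 175 mod 198
  k=6: 43^6 = 133 * 67 = 1 mod 198  <- first divisor giving 1
Order = 6

6


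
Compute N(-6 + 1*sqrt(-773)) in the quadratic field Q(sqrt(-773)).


N(a + b*sqrt(d)) = a^2 - d*b^2
= (-6)^2 - (-773)*(1)^2
= 36 + 773
= 809

809


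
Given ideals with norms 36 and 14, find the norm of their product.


N(IJ) = N(I) * N(J)
= 36 * 14
= 504

504


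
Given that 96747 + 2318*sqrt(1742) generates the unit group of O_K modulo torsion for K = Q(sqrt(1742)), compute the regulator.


epsilon = 96747 + 2318*sqrt(1742)
= 193494.0000
R = ln(193494.0000)
= 12.1730

12.1730


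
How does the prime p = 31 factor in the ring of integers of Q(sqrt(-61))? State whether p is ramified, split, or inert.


K = Q(sqrt(-61)). Since d mod 4 = 3, disc(K) = -244.
Check p | disc: -244 mod 31 = 4.
p does not divide disc. Compute Legendre symbol (d/p):
1^((31-1)/2) mod 31 = 1
(d/p) = 1, so p splits: (p) = P*P' with e=1, f=1, g=2.
Therefore p is split.

split


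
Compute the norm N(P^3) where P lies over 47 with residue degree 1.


N(P^a) = p^(a*f)
= 47^(3*1)
= 47^3
= 103823

103823


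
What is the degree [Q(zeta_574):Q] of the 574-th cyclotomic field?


The degree equals Euler's totient phi(574).
574 = 2 * 7 * 41
phi(574) = 240

240


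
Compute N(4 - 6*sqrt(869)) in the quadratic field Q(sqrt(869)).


N(a + b*sqrt(d)) = a^2 - d*b^2
= (4)^2 - (869)*(-6)^2
= 16 - 31284
= -31268

-31268


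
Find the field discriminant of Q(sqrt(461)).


For K = Q(sqrt(d)) with d squarefree: disc(K) = d if d = 1 mod 4, and disc(K) = 4d if d = 2 or 3 mod 4.
Here d = 461, and d mod 4 = 1.
d = 1 mod 4 (O_K = Z[(1+sqrt(d))/2]), so disc(K) = d = 461

461


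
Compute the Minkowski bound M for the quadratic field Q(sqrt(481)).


d = 481, d mod 4 = 1, so disc(K) = d = 481; |disc(K)| = 481
Real quadratic field, so n = 2, s = r2 = 0, r1 = 2
M = (n!/n^n) * (4/pi)^s * sqrt(|disc(K)|) = (2!/2^2) * (4/pi)^0 * sqrt(481)
= 0.5 * 1.000000 * 21.931712
= 10.9659

10.9659


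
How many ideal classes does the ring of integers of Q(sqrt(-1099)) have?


K = Q(sqrt(-1099)). d mod 4 = 1, so D = disc(K) = d = -1099
h(K) equals the number of primitive reduced positive-definite forms (a, b, c) = a*x^2 + b*x*y + c*y^2 with b^2 - 4ac = D,
where reduced means |b| <= a <= c, with b >= 0 whenever |b| = a or a = c, and primitive means gcd(a, b, c) = 1.
Reduced forces 3a^2 <= |D| = 1099, so 1 <= a <= 19; b must have the parity of D, and c = (b^2 - D)/(4a) must be an integer >= a.
Enumerate a = 1..19, b in [-a, a]:
  a=1: (1, 1, 275)  [1]
  a=2..4: none
  a=5: (5, -1, 55), (5, 1, 55)  [2]
  a=6: none
  a=7: (7, 7, 41)  [1]
  a=8..10: none
  a=11: (11, -1, 25), (11, 1, 25)  [2]
  a=12..19: none
Total reduced forms: 1 + 2 + 1 + 2 = 6
h = 6

6


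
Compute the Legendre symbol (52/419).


p = 419 is prime, so compute (52/419) with the reciprocity algorithm (Jacobi-symbol steps: pull out 2s via (2/n), flip via reciprocity, reduce):
  pull out 2: (2/419) = -1  (since 419 mod 8 = 3)
  pull out 2: (2/419) = -1  (since 419 mod 8 = 3)
  reciprocity: (13/419) -> +(419/13)
  reduce: (3/13)
  reciprocity: (3/13) -> +(13/3)
  reduce: (1/3)
  (1/3) = 1
Product of signs = 1
(52/419) = 1

1


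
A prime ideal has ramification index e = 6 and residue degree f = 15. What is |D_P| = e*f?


|D_P| = e * f
= 6 * 15
= 90

90


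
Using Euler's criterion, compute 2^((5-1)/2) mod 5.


p = 5 is prime and the exponent is (p-1)/2 = 2, so by Euler's criterion 2^2 = (2/5) = +1 or -1 mod 5.
Compute by square-and-multiply:
  2 = 2 (binary 10)
  Repeated squaring mod 5: 2^1 = 2, 2^2 = 4
  2^2 = 4 mod 5
Result 4 = p - 1 = -1 mod 5: 2 is a quadratic non-residue mod 5. As a residue in [0, p-1] the value is 4.
2^2 mod 5 = 4

4


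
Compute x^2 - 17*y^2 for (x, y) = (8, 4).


x^2 - d*y^2
= 8^2 - 17*4^2
= 64 - 272
= -208

-208


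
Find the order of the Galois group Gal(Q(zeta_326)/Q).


|Gal(Q(zeta_326)/Q)| = phi(326)
= 162

162


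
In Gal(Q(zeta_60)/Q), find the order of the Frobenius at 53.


The Frobenius at p in Gal(Q(zeta_n)/Q) = (Z/nZ)* is the class of p, so its order is ord_60(53), the smallest k >= 1 with 53^k = 1 mod 60.
n = 60 = 2^2 * 3 * 5, phi(60) = 16; the order divides phi(n).
Divisors of 16: 1, 2, 4, 8, 16
Repeated squaring mod 60: 53^1 = 53, 53^2 = 49, 53^4 = 1, 53^8 = 1, 53^16 = 1
Test divisors in increasing order:
  k=1: 53^1 = 53 mod 60
  k=2: 53^2 = 49 mod 60
  k=4: 53^4 = 1 mod 60  <- first divisor giving 1
Order = 4

4


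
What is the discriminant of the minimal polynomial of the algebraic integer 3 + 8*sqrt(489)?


The element 3 + 8*sqrt(489) has minimal polynomial:
x^2 - 6*x - 31287
Discriminant = (-6)^2 - 4*(-31287)
= 36 + 125148
= 125184

125184


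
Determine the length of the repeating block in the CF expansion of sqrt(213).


Run the CF algorithm for sqrt(213).
a_0 = floor(sqrt(213)) = 14; set m_0=0, q_0=1.
Recurrence: m' = q*a - m,  q' = (d - m'^2)/q,  a' = floor((a_0 + m')/q').
  step 1: m=14, q=17, a=1
  step 2: m=3, q=12, a=1
  step 3: m=9, q=11, a=2
  step 4: m=13, q=4, a=6
  step 5: m=11, q=23, a=1
  step 6: m=12, q=3, a=8
  step 7: m=12, q=23, a=1
  step 8: m=11, q=4, a=6
  step 9: m=13, q=11, a=2
  step 10: m=9, q=12, a=1
  step 11: m=3, q=17, a=1
  step 12: m=14, q=1, a=28
a_12 = 2*a_0 = 28, so the period closes here.
sqrt(213) = [14; 1, 1, 2, 6, 1, 8, 1, 6, 2, 1, 1, 28]
Period length = 12

12


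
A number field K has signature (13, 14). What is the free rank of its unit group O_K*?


By Dirichlet's unit theorem:
rank = r1 + r2 - 1
= 13 + 14 - 1
= 26

26


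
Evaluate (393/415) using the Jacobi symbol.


Compute (393/415) via quadratic reciprocity:
  reciprocity: (393/415) -> +(415/393)
  reduce: (22/393)
  pull out 2: (2/393) = +1  (since 393 mod 8 = 1)
  reciprocity: (11/393) -> +(393/11)
  reduce: (8/11)
  pull out 2: (2/11) = -1  (since 11 mod 8 = 3)
  pull out 2: (2/11) = -1  (since 11 mod 8 = 3)
  pull out 2: (2/11) = -1  (since 11 mod 8 = 3)
  (1/11) = 1
Product of signs = -1

-1


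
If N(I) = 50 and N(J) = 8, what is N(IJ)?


N(IJ) = N(I) * N(J)
= 50 * 8
= 400

400


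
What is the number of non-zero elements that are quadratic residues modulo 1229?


For prime p, the number of non-zero quadratic residues is (p-1)/2.
= (1229-1)/2
= 614

614


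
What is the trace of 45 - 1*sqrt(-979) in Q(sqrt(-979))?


Tr(a + b*sqrt(d)) = (a + b*sqrt(d)) + (a - b*sqrt(d)) = 2a
= 2 * (45)
= 90

90


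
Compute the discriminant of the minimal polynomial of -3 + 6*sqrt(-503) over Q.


The element -3 + 6*sqrt(-503) has minimal polynomial:
x^2 + 6*x + 18117
Discriminant = (6)^2 - 4*(18117)
= 36 - 72468
= -72432

-72432


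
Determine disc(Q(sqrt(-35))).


For K = Q(sqrt(d)) with d squarefree: disc(K) = d if d = 1 mod 4, and disc(K) = 4d if d = 2 or 3 mod 4.
Here d = -35, and d mod 4 = 1.
d = 1 mod 4 (O_K = Z[(1+sqrt(d))/2]), so disc(K) = d = -35

-35


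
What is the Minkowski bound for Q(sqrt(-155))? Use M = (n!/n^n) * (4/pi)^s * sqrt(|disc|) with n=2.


d = -155, d mod 4 = 1, so disc(K) = d = -155; |disc(K)| = 155
Imaginary quadratic field, so n = 2, s = r2 = 1, r1 = 0
M = (n!/n^n) * (4/pi)^s * sqrt(|disc(K)|) = (2!/2^2) * (4/pi)^1 * sqrt(155)
= 0.5 * 1.273240 * 12.449900
= 7.9259

7.9259


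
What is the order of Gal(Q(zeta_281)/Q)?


|Gal(Q(zeta_281)/Q)| = phi(281)
= 280

280


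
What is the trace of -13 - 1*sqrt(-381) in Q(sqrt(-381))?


Tr(a + b*sqrt(d)) = (a + b*sqrt(d)) + (a - b*sqrt(d)) = 2a
= 2 * (-13)
= -26

-26


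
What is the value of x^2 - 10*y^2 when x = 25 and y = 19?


x^2 - d*y^2
= 25^2 - 10*19^2
= 625 - 3610
= -2985

-2985


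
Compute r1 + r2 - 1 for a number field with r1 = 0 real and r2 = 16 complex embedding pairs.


By Dirichlet's unit theorem:
rank = r1 + r2 - 1
= 0 + 16 - 1
= 15

15


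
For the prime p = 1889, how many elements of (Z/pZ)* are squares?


For prime p, the number of non-zero quadratic residues is (p-1)/2.
= (1889-1)/2
= 944

944


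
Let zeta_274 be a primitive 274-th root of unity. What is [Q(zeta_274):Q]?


The degree equals Euler's totient phi(274).
274 = 2 * 137
phi(274) = 136

136


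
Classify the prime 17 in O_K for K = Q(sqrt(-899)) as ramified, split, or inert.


K = Q(sqrt(-899)). Since d mod 4 = 1, disc(K) = -899.
Check p | disc: -899 mod 17 = 2.
p does not divide disc. Compute Legendre symbol (d/p):
2^((17-1)/2) mod 17 = 1
(d/p) = 1, so p splits: (p) = P*P' with e=1, f=1, g=2.
Therefore p is split.

split


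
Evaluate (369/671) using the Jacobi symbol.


Compute (369/671) via quadratic reciprocity:
  reciprocity: (369/671) -> +(671/369)
  reduce: (302/369)
  pull out 2: (2/369) = +1  (since 369 mod 8 = 1)
  reciprocity: (151/369) -> +(369/151)
  reduce: (67/151)
  reciprocity: (67/151) -> -(151/67)
  reduce: (17/67)
  reciprocity: (17/67) -> +(67/17)
  reduce: (16/17)
  pull out 2: (2/17) = +1  (since 17 mod 8 = 1)
  pull out 2: (2/17) = +1  (since 17 mod 8 = 1)
  pull out 2: (2/17) = +1  (since 17 mod 8 = 1)
  pull out 2: (2/17) = +1  (since 17 mod 8 = 1)
  (1/17) = 1
Product of signs = -1

-1


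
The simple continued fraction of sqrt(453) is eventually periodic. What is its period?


Run the CF algorithm for sqrt(453).
a_0 = floor(sqrt(453)) = 21; set m_0=0, q_0=1.
Recurrence: m' = q*a - m,  q' = (d - m'^2)/q,  a' = floor((a_0 + m')/q').
  step 1: m=21, q=12, a=3
  step 2: m=15, q=19, a=1
  step 3: m=4, q=23, a=1
  step 4: m=19, q=4, a=10
  step 5: m=21, q=3, a=14
  step 6: m=21, q=4, a=10
  step 7: m=19, q=23, a=1
  step 8: m=4, q=19, a=1
  step 9: m=15, q=12, a=3
  step 10: m=21, q=1, a=42
a_10 = 2*a_0 = 42, so the period closes here.
sqrt(453) = [21; 3, 1, 1, 10, 14, 10, 1, 1, 3, 42]
Period length = 10

10


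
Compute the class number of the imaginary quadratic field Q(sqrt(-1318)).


K = Q(sqrt(-1318)). d mod 4 = 2, so D = disc(K) = 4d = -5272
h(K) equals the number of primitive reduced positive-definite forms (a, b, c) = a*x^2 + b*x*y + c*y^2 with b^2 - 4ac = D,
where reduced means |b| <= a <= c, with b >= 0 whenever |b| = a or a = c, and primitive means gcd(a, b, c) = 1.
Reduced forces 3a^2 <= |D| = 5272, so 1 <= a <= 41; b must have the parity of D, and c = (b^2 - D)/(4a) must be an integer >= a.
Enumerate a = 1..41, b in [-a, a]:
  a=1: (1, 0, 1318)  [1]
  a=2: (2, 0, 659)  [1]
  a=3..16: none
  a=17: (17, -10, 79), (17, 10, 79)  [2]
  a=18..22: none
  a=23: (23, -8, 58), (23, 8, 58)  [2]
  a=24..28: none
  a=29: (29, -8, 46), (29, 8, 46)  [2]
  a=30..33: none
  a=34: (34, -24, 43), (34, 24, 43)  [2]
  a=35..41: none
Total reduced forms: 1 + 1 + 2 + 2 + 2 + 2 = 10
h = 10

10


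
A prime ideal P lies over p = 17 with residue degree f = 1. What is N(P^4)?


N(P^a) = p^(a*f)
= 17^(4*1)
= 17^4
= 83521

83521


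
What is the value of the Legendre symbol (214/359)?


p = 359 is prime, so compute (214/359) with the reciprocity algorithm (Jacobi-symbol steps: pull out 2s via (2/n), flip via reciprocity, reduce):
  pull out 2: (2/359) = +1  (since 359 mod 8 = 7)
  reciprocity: (107/359) -> -(359/107)
  reduce: (38/107)
  pull out 2: (2/107) = -1  (since 107 mod 8 = 3)
  reciprocity: (19/107) -> -(107/19)
  reduce: (12/19)
  pull out 2: (2/19) = -1  (since 19 mod 8 = 3)
  pull out 2: (2/19) = -1  (since 19 mod 8 = 3)
  reciprocity: (3/19) -> -(19/3)
  reduce: (1/3)
  (1/3) = 1
Product of signs = 1
(214/359) = 1

1


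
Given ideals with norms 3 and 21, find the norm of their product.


N(IJ) = N(I) * N(J)
= 3 * 21
= 63

63


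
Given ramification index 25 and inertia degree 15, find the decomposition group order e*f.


|D_P| = e * f
= 25 * 15
= 375

375


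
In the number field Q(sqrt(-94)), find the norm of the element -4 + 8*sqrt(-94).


N(a + b*sqrt(d)) = a^2 - d*b^2
= (-4)^2 - (-94)*(8)^2
= 16 + 6016
= 6032

6032


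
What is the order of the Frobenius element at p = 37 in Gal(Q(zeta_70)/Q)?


The Frobenius at p in Gal(Q(zeta_n)/Q) = (Z/nZ)* is the class of p, so its order is ord_70(37), the smallest k >= 1 with 37^k = 1 mod 70.
n = 70 = 2 * 5 * 7, phi(70) = 24; the order divides phi(n).
Divisors of 24: 1, 2, 3, 4, 6, 8, 12, 24
Repeated squaring mod 70: 37^1 = 37, 37^2 = 39, 37^4 = 51, 37^8 = 11, 37^16 = 51
Test divisors in increasing order:
  k=1: 37^1 = 37 mod 70
  k=2: 37^2 = 39 mod 70
  k=3: 37^3 = 39 * 37 = 43 mod 70
  k=4: 37^4 = 51 mod 70
  k=6: 37^6 = 51 * 39 = 29 mod 70
  k=8: 37^8 = 11 mod 70
  k=12: 37^12 = 11 * 51 = 1 mod 70  <- first divisor giving 1
Order = 12

12


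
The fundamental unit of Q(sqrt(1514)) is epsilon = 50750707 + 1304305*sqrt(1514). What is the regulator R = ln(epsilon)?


epsilon = 50750707 + 1304305*sqrt(1514)
= 1.0150e+08
R = ln(1.0150e+08)
= 18.4356

18.4356


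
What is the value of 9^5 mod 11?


p = 11 is prime and the exponent is (p-1)/2 = 5, so by Euler's criterion 9^5 = (9/11) = +1 or -1 mod 11.
Compute by square-and-multiply:
  5 = 4 + 1 (binary 101)
  Repeated squaring mod 11: 9^1 = 9, 9^2 = 4, 9^4 = 5
  9^5 = 9^4 * 9^1 = 5 * 9 mod 11
    5 * 9 = 45 = 1 mod 11
  9^5 = 1 mod 11
Result 1: 9 is a quadratic residue mod 11.
9^5 mod 11 = 1

1


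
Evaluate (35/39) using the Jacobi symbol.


Compute (35/39) via quadratic reciprocity:
  reciprocity: (35/39) -> -(39/35)
  reduce: (4/35)
  pull out 2: (2/35) = -1  (since 35 mod 8 = 3)
  pull out 2: (2/35) = -1  (since 35 mod 8 = 3)
  (1/35) = 1
Product of signs = -1

-1


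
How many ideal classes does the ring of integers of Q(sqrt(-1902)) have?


K = Q(sqrt(-1902)). d mod 4 = 2, so D = disc(K) = 4d = -7608
h(K) equals the number of primitive reduced positive-definite forms (a, b, c) = a*x^2 + b*x*y + c*y^2 with b^2 - 4ac = D,
where reduced means |b| <= a <= c, with b >= 0 whenever |b| = a or a = c, and primitive means gcd(a, b, c) = 1.
Reduced forces 3a^2 <= |D| = 7608, so 1 <= a <= 50; b must have the parity of D, and c = (b^2 - D)/(4a) must be an integer >= a.
Enumerate a = 1..50, b in [-a, a]:
  a=1: (1, 0, 1902)  [1]
  a=2: (2, 0, 951)  [1]
  a=3: (3, 0, 634)  [1]
  a=4..5: none
  a=6: (6, 0, 317)  [1]
  a=7: (7, -6, 273), (7, 6, 273)  [2]
  a=8..10: none
  a=11: (11, -2, 173), (11, 2, 173)  [2]
  a=12: none
  a=13: (13, -6, 147), (13, 6, 147)  [2]
  a=14: (14, -8, 137), (14, 8, 137)  [2]
  a=15..16: none
  a=17: (17, -12, 114), (17, 12, 114)  [2]
  a=18: none
  a=19: (19, -12, 102), (19, 12, 102)  [2]
  a=20: none
  a=21: (21, -6, 91), (21, 6, 91)  [2]
  a=22: (22, -20, 91), (22, 20, 91)  [2]
  a=23..25: none
  a=26: (26, -20, 77), (26, 20, 77)  [2]
  a=27..30: none
  a=31: (31, -24, 66), (31, 24, 66)  [2]
  a=32: none
  a=33: (33, -24, 62), (33, 24, 62)  [2]
  a=34: (34, -12, 57), (34, 12, 57)  [2]
  a=35..37: none
  a=38: (38, -12, 51), (38, 12, 51)  [2]
  a=39: (39, -6, 49), (39, 6, 49)  [2]
  a=40: none
  a=41: (41, -10, 47), (41, 10, 47)  [2]
  a=42: (42, -36, 53), (42, 36, 53)  [2]
  a=43..50: none
Total reduced forms: 1 + 1 + 1 + 1 + 2 + 2 + 2 + 2 + 2 + 2 + 2 + 2 + 2 + 2 + 2 + 2 + 2 + 2 + 2 + 2 = 36
h = 36

36


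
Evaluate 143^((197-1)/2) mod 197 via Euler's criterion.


p = 197 is prime and the exponent is (p-1)/2 = 98, so by Euler's criterion 143^98 = (143/197) = +1 or -1 mod 197.
Compute by square-and-multiply:
  98 = 64 + 32 + 2 (binary 1100010)
  Repeated squaring mod 197: 143^1 = 143, 143^2 = 158, 143^4 = 142, 143^8 = 70, 143^16 = 172, 143^32 = 34, 143^64 = 171
  143^98 = 143^64 * 143^32 * 143^2 = 171 * 34 * 158 mod 197
    171 * 34 = 5814 = 101 mod 197
    101 * 158 = 15958 = 1 mod 197
  143^98 = 1 mod 197
Result 1: 143 is a quadratic residue mod 197.
143^98 mod 197 = 1

1


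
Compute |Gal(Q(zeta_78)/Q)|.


|Gal(Q(zeta_78)/Q)| = phi(78)
= 24

24


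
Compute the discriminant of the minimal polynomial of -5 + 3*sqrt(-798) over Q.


The element -5 + 3*sqrt(-798) has minimal polynomial:
x^2 + 10*x + 7207
Discriminant = (10)^2 - 4*(7207)
= 100 - 28828
= -28728

-28728


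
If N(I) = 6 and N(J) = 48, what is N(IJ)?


N(IJ) = N(I) * N(J)
= 6 * 48
= 288

288


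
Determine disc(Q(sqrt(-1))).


For K = Q(sqrt(d)) with d squarefree: disc(K) = d if d = 1 mod 4, and disc(K) = 4d if d = 2 or 3 mod 4.
Here d = -1, and d mod 4 = 3.
d = 3 mod 4, not 1 (O_K = Z[sqrt(d)]), so disc(K) = 4d = 4 * (-1) = -4

-4


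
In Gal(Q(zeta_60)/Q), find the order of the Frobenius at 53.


The Frobenius at p in Gal(Q(zeta_n)/Q) = (Z/nZ)* is the class of p, so its order is ord_60(53), the smallest k >= 1 with 53^k = 1 mod 60.
n = 60 = 2^2 * 3 * 5, phi(60) = 16; the order divides phi(n).
Divisors of 16: 1, 2, 4, 8, 16
Repeated squaring mod 60: 53^1 = 53, 53^2 = 49, 53^4 = 1, 53^8 = 1, 53^16 = 1
Test divisors in increasing order:
  k=1: 53^1 = 53 mod 60
  k=2: 53^2 = 49 mod 60
  k=4: 53^4 = 1 mod 60  <- first divisor giving 1
Order = 4

4


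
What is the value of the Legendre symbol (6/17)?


p = 17 is prime, so compute (6/17) with the reciprocity algorithm (Jacobi-symbol steps: pull out 2s via (2/n), flip via reciprocity, reduce):
  pull out 2: (2/17) = +1  (since 17 mod 8 = 1)
  reciprocity: (3/17) -> +(17/3)
  reduce: (2/3)
  pull out 2: (2/3) = -1  (since 3 mod 8 = 3)
  (1/3) = 1
Product of signs = -1
(6/17) = -1

-1


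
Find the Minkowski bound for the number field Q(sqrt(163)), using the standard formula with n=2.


d = 163, d mod 4 = 3, so disc(K) = 4d = 652; |disc(K)| = 652
Real quadratic field, so n = 2, s = r2 = 0, r1 = 2
M = (n!/n^n) * (4/pi)^s * sqrt(|disc(K)|) = (2!/2^2) * (4/pi)^0 * sqrt(652)
= 0.5 * 1.000000 * 25.534291
= 12.7671

12.7671


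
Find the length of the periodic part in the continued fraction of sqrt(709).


Run the CF algorithm for sqrt(709).
a_0 = floor(sqrt(709)) = 26; set m_0=0, q_0=1.
Recurrence: m' = q*a - m,  q' = (d - m'^2)/q,  a' = floor((a_0 + m')/q').
  step 1: m=26, q=33, a=1
  step 2: m=7, q=20, a=1
  step 3: m=13, q=27, a=1
  step 4: m=14, q=19, a=2
  step 5: m=24, q=7, a=7
  step 6: m=25, q=12, a=4
  step 7: m=23, q=15, a=3
  step 8: m=22, q=15, a=3
  step 9: m=23, q=12, a=4
  step 10: m=25, q=7, a=7
  step 11: m=24, q=19, a=2
  step 12: m=14, q=27, a=1
  step 13: m=13, q=20, a=1
  step 14: m=7, q=33, a=1
  step 15: m=26, q=1, a=52
a_15 = 2*a_0 = 52, so the period closes here.
sqrt(709) = [26; 1, 1, 1, 2, 7, 4, 3, 3, 4, 7, 2, 1, 1, 1, 52]
Period length = 15

15


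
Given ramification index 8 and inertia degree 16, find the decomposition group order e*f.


|D_P| = e * f
= 8 * 16
= 128

128


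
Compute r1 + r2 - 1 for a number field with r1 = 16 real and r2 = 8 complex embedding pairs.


By Dirichlet's unit theorem:
rank = r1 + r2 - 1
= 16 + 8 - 1
= 23

23


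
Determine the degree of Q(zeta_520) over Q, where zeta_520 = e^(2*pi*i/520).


The degree equals Euler's totient phi(520).
520 = 2^3 * 5 * 13
phi(520) = 192

192


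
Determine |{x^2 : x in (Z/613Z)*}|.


For prime p, the number of non-zero quadratic residues is (p-1)/2.
= (613-1)/2
= 306

306


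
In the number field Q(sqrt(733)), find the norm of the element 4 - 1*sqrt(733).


N(a + b*sqrt(d)) = a^2 - d*b^2
= (4)^2 - (733)*(-1)^2
= 16 - 733
= -717

-717


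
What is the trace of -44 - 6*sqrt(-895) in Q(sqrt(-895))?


Tr(a + b*sqrt(d)) = (a + b*sqrt(d)) + (a - b*sqrt(d)) = 2a
= 2 * (-44)
= -88

-88


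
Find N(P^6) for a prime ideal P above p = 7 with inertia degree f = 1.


N(P^a) = p^(a*f)
= 7^(6*1)
= 7^6
= 117649

117649


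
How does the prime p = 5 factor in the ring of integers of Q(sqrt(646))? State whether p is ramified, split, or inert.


K = Q(sqrt(646)). Since d mod 4 = 2, disc(K) = 2584.
Check p | disc: 2584 mod 5 = 4.
p does not divide disc. Compute Legendre symbol (d/p):
1^((5-1)/2) mod 5 = 1
(d/p) = 1, so p splits: (p) = P*P' with e=1, f=1, g=2.
Therefore p is split.

split


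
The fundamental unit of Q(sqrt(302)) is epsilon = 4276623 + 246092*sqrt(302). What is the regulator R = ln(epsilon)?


epsilon = 4276623 + 246092*sqrt(302)
= 8.5532e+06
R = ln(8.5532e+06)
= 15.9618

15.9618


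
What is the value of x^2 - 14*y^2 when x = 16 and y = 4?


x^2 - d*y^2
= 16^2 - 14*4^2
= 256 - 224
= 32

32


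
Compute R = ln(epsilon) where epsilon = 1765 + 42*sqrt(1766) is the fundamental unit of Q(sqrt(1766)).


epsilon = 1765 + 42*sqrt(1766)
= 3529.9997
R = ln(3529.9997)
= 8.1691

8.1691


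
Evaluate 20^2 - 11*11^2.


x^2 - d*y^2
= 20^2 - 11*11^2
= 400 - 1331
= -931

-931


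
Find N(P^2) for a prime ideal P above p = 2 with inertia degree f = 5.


N(P^a) = p^(a*f)
= 2^(2*5)
= 2^10
= 1024

1024


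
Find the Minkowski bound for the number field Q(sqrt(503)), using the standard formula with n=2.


d = 503, d mod 4 = 3, so disc(K) = 4d = 2012; |disc(K)| = 2012
Real quadratic field, so n = 2, s = r2 = 0, r1 = 2
M = (n!/n^n) * (4/pi)^s * sqrt(|disc(K)|) = (2!/2^2) * (4/pi)^0 * sqrt(2012)
= 0.5 * 1.000000 * 44.855323
= 22.4277

22.4277


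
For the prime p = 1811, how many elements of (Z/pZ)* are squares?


For prime p, the number of non-zero quadratic residues is (p-1)/2.
= (1811-1)/2
= 905

905


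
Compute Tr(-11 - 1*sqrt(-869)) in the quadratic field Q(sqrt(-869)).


Tr(a + b*sqrt(d)) = (a + b*sqrt(d)) + (a - b*sqrt(d)) = 2a
= 2 * (-11)
= -22

-22


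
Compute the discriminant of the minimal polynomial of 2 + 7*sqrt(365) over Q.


The element 2 + 7*sqrt(365) has minimal polynomial:
x^2 - 4*x - 17881
Discriminant = (-4)^2 - 4*(-17881)
= 16 + 71524
= 71540

71540


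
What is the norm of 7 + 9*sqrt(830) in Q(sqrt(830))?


N(a + b*sqrt(d)) = a^2 - d*b^2
= (7)^2 - (830)*(9)^2
= 49 - 67230
= -67181

-67181


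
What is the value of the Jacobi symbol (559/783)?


Compute (559/783) via quadratic reciprocity:
  reciprocity: (559/783) -> -(783/559)
  reduce: (224/559)
  pull out 2: (2/559) = +1  (since 559 mod 8 = 7)
  pull out 2: (2/559) = +1  (since 559 mod 8 = 7)
  pull out 2: (2/559) = +1  (since 559 mod 8 = 7)
  pull out 2: (2/559) = +1  (since 559 mod 8 = 7)
  pull out 2: (2/559) = +1  (since 559 mod 8 = 7)
  reciprocity: (7/559) -> -(559/7)
  reduce: (6/7)
  pull out 2: (2/7) = +1  (since 7 mod 8 = 7)
  reciprocity: (3/7) -> -(7/3)
  reduce: (1/3)
  (1/3) = 1
Product of signs = -1

-1


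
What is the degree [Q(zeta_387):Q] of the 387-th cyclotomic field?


The degree equals Euler's totient phi(387).
387 = 3^2 * 43
phi(387) = 252

252


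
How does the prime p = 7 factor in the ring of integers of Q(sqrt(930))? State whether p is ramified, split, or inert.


K = Q(sqrt(930)). Since d mod 4 = 2, disc(K) = 3720.
Check p | disc: 3720 mod 7 = 3.
p does not divide disc. Compute Legendre symbol (d/p):
6^((7-1)/2) mod 7 = -1
(d/p) = -1, so p is inert: (p) stays prime with e=1, f=2, g=1.
Therefore p is inert.

inert


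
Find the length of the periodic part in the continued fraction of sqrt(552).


Run the CF algorithm for sqrt(552).
a_0 = floor(sqrt(552)) = 23; set m_0=0, q_0=1.
Recurrence: m' = q*a - m,  q' = (d - m'^2)/q,  a' = floor((a_0 + m')/q').
  step 1: m=23, q=23, a=2
  step 2: m=23, q=1, a=46
a_2 = 2*a_0 = 46, so the period closes here.
sqrt(552) = [23; 2, 46]
Period length = 2

2


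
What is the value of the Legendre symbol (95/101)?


p = 101 is prime, so compute (95/101) with the reciprocity algorithm (Jacobi-symbol steps: pull out 2s via (2/n), flip via reciprocity, reduce):
  reciprocity: (95/101) -> +(101/95)
  reduce: (6/95)
  pull out 2: (2/95) = +1  (since 95 mod 8 = 7)
  reciprocity: (3/95) -> -(95/3)
  reduce: (2/3)
  pull out 2: (2/3) = -1  (since 3 mod 8 = 3)
  (1/3) = 1
Product of signs = 1
(95/101) = 1

1


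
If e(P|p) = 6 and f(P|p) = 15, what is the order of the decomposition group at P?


|D_P| = e * f
= 6 * 15
= 90

90


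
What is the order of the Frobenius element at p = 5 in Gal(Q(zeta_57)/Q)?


The Frobenius at p in Gal(Q(zeta_n)/Q) = (Z/nZ)* is the class of p, so its order is ord_57(5), the smallest k >= 1 with 5^k = 1 mod 57.
n = 57 = 3 * 19, phi(57) = 36; the order divides phi(n).
Divisors of 36: 1, 2, 3, 4, 6, 9, 12, 18, 36
Repeated squaring mod 57: 5^1 = 5, 5^2 = 25, 5^4 = 55, 5^8 = 4, 5^16 = 16, 5^32 = 28
Test divisors in increasing order:
  k=1: 5^1 = 5 mod 57
  k=2: 5^2 = 25 mod 57
  k=3: 5^3 = 25 * 5 = 11 mod 57
  k=4: 5^4 = 55 mod 57
  k=6: 5^6 = 55 * 25 = 7 mod 57
  k=9: 5^9 = 4 * 5 = 20 mod 57
  k=12: 5^12 = 4 * 55 = 49 mod 57
  k=18: 5^18 = 16 * 25 = 1 mod 57  <- first divisor giving 1
Order = 18

18


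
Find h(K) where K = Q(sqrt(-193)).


K = Q(sqrt(-193)). d mod 4 = 3, so D = disc(K) = 4d = -772
h(K) equals the number of primitive reduced positive-definite forms (a, b, c) = a*x^2 + b*x*y + c*y^2 with b^2 - 4ac = D,
where reduced means |b| <= a <= c, with b >= 0 whenever |b| = a or a = c, and primitive means gcd(a, b, c) = 1.
Reduced forces 3a^2 <= |D| = 772, so 1 <= a <= 16; b must have the parity of D, and c = (b^2 - D)/(4a) must be an integer >= a.
Enumerate a = 1..16, b in [-a, a]:
  a=1: (1, 0, 193)  [1]
  a=2: (2, 2, 97)  [1]
  a=3..10: none
  a=11: (11, -8, 19), (11, 8, 19)  [2]
  a=12..16: none
Total reduced forms: 1 + 1 + 2 = 4
h = 4

4


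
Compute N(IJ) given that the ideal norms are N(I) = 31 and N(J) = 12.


N(IJ) = N(I) * N(J)
= 31 * 12
= 372

372


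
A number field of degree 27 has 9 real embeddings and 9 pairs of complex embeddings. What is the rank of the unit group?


By Dirichlet's unit theorem:
rank = r1 + r2 - 1
= 9 + 9 - 1
= 17

17
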